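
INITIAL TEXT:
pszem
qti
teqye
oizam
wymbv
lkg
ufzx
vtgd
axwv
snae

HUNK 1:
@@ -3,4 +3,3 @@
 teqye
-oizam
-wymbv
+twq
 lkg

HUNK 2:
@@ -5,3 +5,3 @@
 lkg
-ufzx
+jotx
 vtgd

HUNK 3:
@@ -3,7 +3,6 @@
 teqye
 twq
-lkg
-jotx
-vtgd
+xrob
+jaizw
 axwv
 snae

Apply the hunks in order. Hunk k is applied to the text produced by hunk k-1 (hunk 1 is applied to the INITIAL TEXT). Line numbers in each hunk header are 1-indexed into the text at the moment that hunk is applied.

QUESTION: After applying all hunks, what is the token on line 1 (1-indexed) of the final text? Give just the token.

Hunk 1: at line 3 remove [oizam,wymbv] add [twq] -> 9 lines: pszem qti teqye twq lkg ufzx vtgd axwv snae
Hunk 2: at line 5 remove [ufzx] add [jotx] -> 9 lines: pszem qti teqye twq lkg jotx vtgd axwv snae
Hunk 3: at line 3 remove [lkg,jotx,vtgd] add [xrob,jaizw] -> 8 lines: pszem qti teqye twq xrob jaizw axwv snae
Final line 1: pszem

Answer: pszem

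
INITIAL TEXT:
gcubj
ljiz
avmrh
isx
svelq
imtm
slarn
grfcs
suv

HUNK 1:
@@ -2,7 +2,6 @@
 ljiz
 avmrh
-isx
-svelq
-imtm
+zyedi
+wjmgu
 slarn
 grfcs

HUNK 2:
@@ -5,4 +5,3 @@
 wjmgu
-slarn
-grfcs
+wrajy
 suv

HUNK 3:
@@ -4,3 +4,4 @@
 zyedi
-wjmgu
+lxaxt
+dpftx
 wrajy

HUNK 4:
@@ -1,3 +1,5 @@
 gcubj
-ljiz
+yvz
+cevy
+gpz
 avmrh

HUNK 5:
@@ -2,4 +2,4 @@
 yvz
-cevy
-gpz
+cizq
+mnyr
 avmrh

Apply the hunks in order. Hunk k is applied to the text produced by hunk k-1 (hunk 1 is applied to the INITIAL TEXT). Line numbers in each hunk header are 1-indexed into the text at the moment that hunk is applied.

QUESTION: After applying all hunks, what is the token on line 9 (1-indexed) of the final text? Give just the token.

Answer: wrajy

Derivation:
Hunk 1: at line 2 remove [isx,svelq,imtm] add [zyedi,wjmgu] -> 8 lines: gcubj ljiz avmrh zyedi wjmgu slarn grfcs suv
Hunk 2: at line 5 remove [slarn,grfcs] add [wrajy] -> 7 lines: gcubj ljiz avmrh zyedi wjmgu wrajy suv
Hunk 3: at line 4 remove [wjmgu] add [lxaxt,dpftx] -> 8 lines: gcubj ljiz avmrh zyedi lxaxt dpftx wrajy suv
Hunk 4: at line 1 remove [ljiz] add [yvz,cevy,gpz] -> 10 lines: gcubj yvz cevy gpz avmrh zyedi lxaxt dpftx wrajy suv
Hunk 5: at line 2 remove [cevy,gpz] add [cizq,mnyr] -> 10 lines: gcubj yvz cizq mnyr avmrh zyedi lxaxt dpftx wrajy suv
Final line 9: wrajy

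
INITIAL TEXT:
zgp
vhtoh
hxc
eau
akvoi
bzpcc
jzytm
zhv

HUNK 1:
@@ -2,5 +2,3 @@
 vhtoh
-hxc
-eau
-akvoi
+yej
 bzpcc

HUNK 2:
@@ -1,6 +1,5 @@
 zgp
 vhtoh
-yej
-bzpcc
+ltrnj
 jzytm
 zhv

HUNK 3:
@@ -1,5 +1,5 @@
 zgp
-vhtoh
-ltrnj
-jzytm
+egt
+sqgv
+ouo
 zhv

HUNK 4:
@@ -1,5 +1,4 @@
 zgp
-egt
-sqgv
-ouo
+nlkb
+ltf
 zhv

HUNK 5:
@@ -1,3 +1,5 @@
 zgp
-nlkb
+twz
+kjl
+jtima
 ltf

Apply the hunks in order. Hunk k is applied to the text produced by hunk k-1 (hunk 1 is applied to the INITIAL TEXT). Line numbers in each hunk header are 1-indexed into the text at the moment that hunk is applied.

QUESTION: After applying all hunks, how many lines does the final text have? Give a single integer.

Hunk 1: at line 2 remove [hxc,eau,akvoi] add [yej] -> 6 lines: zgp vhtoh yej bzpcc jzytm zhv
Hunk 2: at line 1 remove [yej,bzpcc] add [ltrnj] -> 5 lines: zgp vhtoh ltrnj jzytm zhv
Hunk 3: at line 1 remove [vhtoh,ltrnj,jzytm] add [egt,sqgv,ouo] -> 5 lines: zgp egt sqgv ouo zhv
Hunk 4: at line 1 remove [egt,sqgv,ouo] add [nlkb,ltf] -> 4 lines: zgp nlkb ltf zhv
Hunk 5: at line 1 remove [nlkb] add [twz,kjl,jtima] -> 6 lines: zgp twz kjl jtima ltf zhv
Final line count: 6

Answer: 6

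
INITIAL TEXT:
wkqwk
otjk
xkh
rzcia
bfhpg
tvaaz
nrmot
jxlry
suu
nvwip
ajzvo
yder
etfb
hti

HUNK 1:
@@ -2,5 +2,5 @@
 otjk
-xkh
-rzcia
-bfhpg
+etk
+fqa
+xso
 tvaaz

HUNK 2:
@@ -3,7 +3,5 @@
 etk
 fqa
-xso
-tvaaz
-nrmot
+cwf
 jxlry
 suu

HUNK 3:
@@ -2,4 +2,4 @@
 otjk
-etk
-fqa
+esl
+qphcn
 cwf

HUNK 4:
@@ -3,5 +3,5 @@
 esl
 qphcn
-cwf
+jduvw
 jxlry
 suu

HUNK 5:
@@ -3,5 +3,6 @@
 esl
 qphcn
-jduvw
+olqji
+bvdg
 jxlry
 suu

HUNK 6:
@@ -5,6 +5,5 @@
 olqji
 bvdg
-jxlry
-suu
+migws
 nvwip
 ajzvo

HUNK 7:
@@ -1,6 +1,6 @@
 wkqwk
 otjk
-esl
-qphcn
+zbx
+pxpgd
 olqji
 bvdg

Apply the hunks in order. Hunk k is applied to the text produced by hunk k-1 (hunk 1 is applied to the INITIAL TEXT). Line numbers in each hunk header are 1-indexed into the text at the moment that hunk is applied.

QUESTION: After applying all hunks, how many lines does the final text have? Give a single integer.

Hunk 1: at line 2 remove [xkh,rzcia,bfhpg] add [etk,fqa,xso] -> 14 lines: wkqwk otjk etk fqa xso tvaaz nrmot jxlry suu nvwip ajzvo yder etfb hti
Hunk 2: at line 3 remove [xso,tvaaz,nrmot] add [cwf] -> 12 lines: wkqwk otjk etk fqa cwf jxlry suu nvwip ajzvo yder etfb hti
Hunk 3: at line 2 remove [etk,fqa] add [esl,qphcn] -> 12 lines: wkqwk otjk esl qphcn cwf jxlry suu nvwip ajzvo yder etfb hti
Hunk 4: at line 3 remove [cwf] add [jduvw] -> 12 lines: wkqwk otjk esl qphcn jduvw jxlry suu nvwip ajzvo yder etfb hti
Hunk 5: at line 3 remove [jduvw] add [olqji,bvdg] -> 13 lines: wkqwk otjk esl qphcn olqji bvdg jxlry suu nvwip ajzvo yder etfb hti
Hunk 6: at line 5 remove [jxlry,suu] add [migws] -> 12 lines: wkqwk otjk esl qphcn olqji bvdg migws nvwip ajzvo yder etfb hti
Hunk 7: at line 1 remove [esl,qphcn] add [zbx,pxpgd] -> 12 lines: wkqwk otjk zbx pxpgd olqji bvdg migws nvwip ajzvo yder etfb hti
Final line count: 12

Answer: 12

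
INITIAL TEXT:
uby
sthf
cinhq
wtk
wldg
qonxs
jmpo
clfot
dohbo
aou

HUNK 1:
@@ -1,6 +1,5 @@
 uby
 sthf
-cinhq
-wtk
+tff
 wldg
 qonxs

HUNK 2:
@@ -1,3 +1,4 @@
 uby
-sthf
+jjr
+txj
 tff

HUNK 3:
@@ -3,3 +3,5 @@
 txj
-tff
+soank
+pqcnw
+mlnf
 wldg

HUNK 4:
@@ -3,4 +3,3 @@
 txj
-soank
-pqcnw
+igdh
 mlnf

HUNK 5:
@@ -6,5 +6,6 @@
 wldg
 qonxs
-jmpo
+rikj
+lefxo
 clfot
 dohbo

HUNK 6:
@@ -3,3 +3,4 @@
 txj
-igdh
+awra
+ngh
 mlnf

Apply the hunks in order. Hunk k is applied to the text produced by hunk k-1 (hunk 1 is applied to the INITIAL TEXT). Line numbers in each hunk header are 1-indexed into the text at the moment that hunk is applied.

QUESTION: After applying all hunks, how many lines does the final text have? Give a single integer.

Hunk 1: at line 1 remove [cinhq,wtk] add [tff] -> 9 lines: uby sthf tff wldg qonxs jmpo clfot dohbo aou
Hunk 2: at line 1 remove [sthf] add [jjr,txj] -> 10 lines: uby jjr txj tff wldg qonxs jmpo clfot dohbo aou
Hunk 3: at line 3 remove [tff] add [soank,pqcnw,mlnf] -> 12 lines: uby jjr txj soank pqcnw mlnf wldg qonxs jmpo clfot dohbo aou
Hunk 4: at line 3 remove [soank,pqcnw] add [igdh] -> 11 lines: uby jjr txj igdh mlnf wldg qonxs jmpo clfot dohbo aou
Hunk 5: at line 6 remove [jmpo] add [rikj,lefxo] -> 12 lines: uby jjr txj igdh mlnf wldg qonxs rikj lefxo clfot dohbo aou
Hunk 6: at line 3 remove [igdh] add [awra,ngh] -> 13 lines: uby jjr txj awra ngh mlnf wldg qonxs rikj lefxo clfot dohbo aou
Final line count: 13

Answer: 13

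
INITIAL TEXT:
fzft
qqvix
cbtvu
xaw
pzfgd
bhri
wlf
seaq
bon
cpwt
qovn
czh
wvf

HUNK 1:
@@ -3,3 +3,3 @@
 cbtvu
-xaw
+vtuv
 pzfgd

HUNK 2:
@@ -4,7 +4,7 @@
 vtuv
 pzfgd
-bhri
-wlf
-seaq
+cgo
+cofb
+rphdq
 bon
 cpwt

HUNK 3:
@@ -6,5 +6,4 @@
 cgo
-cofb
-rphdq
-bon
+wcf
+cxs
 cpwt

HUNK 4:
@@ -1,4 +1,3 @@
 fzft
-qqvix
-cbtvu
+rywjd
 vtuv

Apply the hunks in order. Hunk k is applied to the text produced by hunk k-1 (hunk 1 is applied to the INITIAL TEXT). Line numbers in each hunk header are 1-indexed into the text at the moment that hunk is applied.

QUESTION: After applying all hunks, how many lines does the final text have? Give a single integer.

Hunk 1: at line 3 remove [xaw] add [vtuv] -> 13 lines: fzft qqvix cbtvu vtuv pzfgd bhri wlf seaq bon cpwt qovn czh wvf
Hunk 2: at line 4 remove [bhri,wlf,seaq] add [cgo,cofb,rphdq] -> 13 lines: fzft qqvix cbtvu vtuv pzfgd cgo cofb rphdq bon cpwt qovn czh wvf
Hunk 3: at line 6 remove [cofb,rphdq,bon] add [wcf,cxs] -> 12 lines: fzft qqvix cbtvu vtuv pzfgd cgo wcf cxs cpwt qovn czh wvf
Hunk 4: at line 1 remove [qqvix,cbtvu] add [rywjd] -> 11 lines: fzft rywjd vtuv pzfgd cgo wcf cxs cpwt qovn czh wvf
Final line count: 11

Answer: 11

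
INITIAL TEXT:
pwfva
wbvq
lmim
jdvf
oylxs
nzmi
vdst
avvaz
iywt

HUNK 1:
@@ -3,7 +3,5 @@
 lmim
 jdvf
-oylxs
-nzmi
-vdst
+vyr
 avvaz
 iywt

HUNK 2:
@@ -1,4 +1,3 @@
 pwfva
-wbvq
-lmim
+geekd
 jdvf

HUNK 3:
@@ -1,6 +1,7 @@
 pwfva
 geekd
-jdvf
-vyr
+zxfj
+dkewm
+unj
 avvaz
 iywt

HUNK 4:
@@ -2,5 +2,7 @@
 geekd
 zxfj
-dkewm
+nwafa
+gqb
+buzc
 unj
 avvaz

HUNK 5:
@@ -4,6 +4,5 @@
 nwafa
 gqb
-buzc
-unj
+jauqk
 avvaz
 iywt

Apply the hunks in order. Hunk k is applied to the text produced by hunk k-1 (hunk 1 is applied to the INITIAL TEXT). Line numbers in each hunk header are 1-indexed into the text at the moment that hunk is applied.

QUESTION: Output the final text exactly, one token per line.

Answer: pwfva
geekd
zxfj
nwafa
gqb
jauqk
avvaz
iywt

Derivation:
Hunk 1: at line 3 remove [oylxs,nzmi,vdst] add [vyr] -> 7 lines: pwfva wbvq lmim jdvf vyr avvaz iywt
Hunk 2: at line 1 remove [wbvq,lmim] add [geekd] -> 6 lines: pwfva geekd jdvf vyr avvaz iywt
Hunk 3: at line 1 remove [jdvf,vyr] add [zxfj,dkewm,unj] -> 7 lines: pwfva geekd zxfj dkewm unj avvaz iywt
Hunk 4: at line 2 remove [dkewm] add [nwafa,gqb,buzc] -> 9 lines: pwfva geekd zxfj nwafa gqb buzc unj avvaz iywt
Hunk 5: at line 4 remove [buzc,unj] add [jauqk] -> 8 lines: pwfva geekd zxfj nwafa gqb jauqk avvaz iywt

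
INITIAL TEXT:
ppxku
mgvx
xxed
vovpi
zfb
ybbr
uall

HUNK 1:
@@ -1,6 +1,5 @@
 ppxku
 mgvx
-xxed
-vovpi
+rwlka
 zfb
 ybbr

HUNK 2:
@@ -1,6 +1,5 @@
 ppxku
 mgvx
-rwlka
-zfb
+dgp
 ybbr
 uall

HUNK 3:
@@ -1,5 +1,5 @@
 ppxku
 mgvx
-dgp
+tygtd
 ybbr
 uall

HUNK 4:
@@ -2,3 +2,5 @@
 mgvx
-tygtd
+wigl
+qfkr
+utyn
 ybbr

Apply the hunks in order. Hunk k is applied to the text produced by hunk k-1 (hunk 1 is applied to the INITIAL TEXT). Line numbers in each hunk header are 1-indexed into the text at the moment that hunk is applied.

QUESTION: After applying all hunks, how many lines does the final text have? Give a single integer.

Answer: 7

Derivation:
Hunk 1: at line 1 remove [xxed,vovpi] add [rwlka] -> 6 lines: ppxku mgvx rwlka zfb ybbr uall
Hunk 2: at line 1 remove [rwlka,zfb] add [dgp] -> 5 lines: ppxku mgvx dgp ybbr uall
Hunk 3: at line 1 remove [dgp] add [tygtd] -> 5 lines: ppxku mgvx tygtd ybbr uall
Hunk 4: at line 2 remove [tygtd] add [wigl,qfkr,utyn] -> 7 lines: ppxku mgvx wigl qfkr utyn ybbr uall
Final line count: 7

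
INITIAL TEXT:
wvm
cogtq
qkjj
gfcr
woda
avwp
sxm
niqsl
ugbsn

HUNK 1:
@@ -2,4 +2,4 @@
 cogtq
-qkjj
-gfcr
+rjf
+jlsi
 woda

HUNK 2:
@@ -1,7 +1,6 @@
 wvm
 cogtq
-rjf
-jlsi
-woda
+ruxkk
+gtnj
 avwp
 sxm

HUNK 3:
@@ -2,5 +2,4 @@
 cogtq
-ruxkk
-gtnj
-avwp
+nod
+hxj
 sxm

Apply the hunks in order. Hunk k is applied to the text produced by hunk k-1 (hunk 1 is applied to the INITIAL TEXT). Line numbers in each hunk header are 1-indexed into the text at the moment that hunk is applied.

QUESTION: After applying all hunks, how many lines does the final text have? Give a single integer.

Hunk 1: at line 2 remove [qkjj,gfcr] add [rjf,jlsi] -> 9 lines: wvm cogtq rjf jlsi woda avwp sxm niqsl ugbsn
Hunk 2: at line 1 remove [rjf,jlsi,woda] add [ruxkk,gtnj] -> 8 lines: wvm cogtq ruxkk gtnj avwp sxm niqsl ugbsn
Hunk 3: at line 2 remove [ruxkk,gtnj,avwp] add [nod,hxj] -> 7 lines: wvm cogtq nod hxj sxm niqsl ugbsn
Final line count: 7

Answer: 7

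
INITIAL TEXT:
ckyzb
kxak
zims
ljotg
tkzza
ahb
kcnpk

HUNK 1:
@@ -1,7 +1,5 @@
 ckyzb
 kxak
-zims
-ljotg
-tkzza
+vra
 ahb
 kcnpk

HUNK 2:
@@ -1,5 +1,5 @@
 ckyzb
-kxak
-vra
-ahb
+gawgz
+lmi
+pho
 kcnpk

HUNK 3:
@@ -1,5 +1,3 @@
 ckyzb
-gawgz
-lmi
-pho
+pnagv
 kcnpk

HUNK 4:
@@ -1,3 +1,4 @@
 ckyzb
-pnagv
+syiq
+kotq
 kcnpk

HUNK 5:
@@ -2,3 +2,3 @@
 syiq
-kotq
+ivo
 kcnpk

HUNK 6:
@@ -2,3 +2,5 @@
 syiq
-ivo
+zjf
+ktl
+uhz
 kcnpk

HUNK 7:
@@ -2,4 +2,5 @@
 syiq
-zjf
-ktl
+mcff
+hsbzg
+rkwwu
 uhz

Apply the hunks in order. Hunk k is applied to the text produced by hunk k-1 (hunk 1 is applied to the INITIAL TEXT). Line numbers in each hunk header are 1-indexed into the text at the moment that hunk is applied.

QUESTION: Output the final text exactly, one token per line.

Hunk 1: at line 1 remove [zims,ljotg,tkzza] add [vra] -> 5 lines: ckyzb kxak vra ahb kcnpk
Hunk 2: at line 1 remove [kxak,vra,ahb] add [gawgz,lmi,pho] -> 5 lines: ckyzb gawgz lmi pho kcnpk
Hunk 3: at line 1 remove [gawgz,lmi,pho] add [pnagv] -> 3 lines: ckyzb pnagv kcnpk
Hunk 4: at line 1 remove [pnagv] add [syiq,kotq] -> 4 lines: ckyzb syiq kotq kcnpk
Hunk 5: at line 2 remove [kotq] add [ivo] -> 4 lines: ckyzb syiq ivo kcnpk
Hunk 6: at line 2 remove [ivo] add [zjf,ktl,uhz] -> 6 lines: ckyzb syiq zjf ktl uhz kcnpk
Hunk 7: at line 2 remove [zjf,ktl] add [mcff,hsbzg,rkwwu] -> 7 lines: ckyzb syiq mcff hsbzg rkwwu uhz kcnpk

Answer: ckyzb
syiq
mcff
hsbzg
rkwwu
uhz
kcnpk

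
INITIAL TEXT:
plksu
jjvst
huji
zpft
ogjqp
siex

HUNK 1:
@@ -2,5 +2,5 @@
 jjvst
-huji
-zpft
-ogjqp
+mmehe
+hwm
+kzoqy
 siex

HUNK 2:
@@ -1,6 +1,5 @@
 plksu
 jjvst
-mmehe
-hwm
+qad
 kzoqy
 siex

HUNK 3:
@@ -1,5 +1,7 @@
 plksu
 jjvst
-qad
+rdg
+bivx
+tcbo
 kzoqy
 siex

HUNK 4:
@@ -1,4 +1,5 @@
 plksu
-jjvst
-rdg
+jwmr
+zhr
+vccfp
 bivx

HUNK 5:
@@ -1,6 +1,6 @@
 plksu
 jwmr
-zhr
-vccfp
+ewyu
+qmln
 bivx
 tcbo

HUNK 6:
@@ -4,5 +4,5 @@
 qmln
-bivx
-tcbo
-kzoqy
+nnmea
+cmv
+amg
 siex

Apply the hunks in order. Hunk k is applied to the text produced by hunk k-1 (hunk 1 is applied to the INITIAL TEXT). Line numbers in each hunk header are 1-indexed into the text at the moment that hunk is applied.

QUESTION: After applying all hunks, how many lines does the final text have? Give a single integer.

Answer: 8

Derivation:
Hunk 1: at line 2 remove [huji,zpft,ogjqp] add [mmehe,hwm,kzoqy] -> 6 lines: plksu jjvst mmehe hwm kzoqy siex
Hunk 2: at line 1 remove [mmehe,hwm] add [qad] -> 5 lines: plksu jjvst qad kzoqy siex
Hunk 3: at line 1 remove [qad] add [rdg,bivx,tcbo] -> 7 lines: plksu jjvst rdg bivx tcbo kzoqy siex
Hunk 4: at line 1 remove [jjvst,rdg] add [jwmr,zhr,vccfp] -> 8 lines: plksu jwmr zhr vccfp bivx tcbo kzoqy siex
Hunk 5: at line 1 remove [zhr,vccfp] add [ewyu,qmln] -> 8 lines: plksu jwmr ewyu qmln bivx tcbo kzoqy siex
Hunk 6: at line 4 remove [bivx,tcbo,kzoqy] add [nnmea,cmv,amg] -> 8 lines: plksu jwmr ewyu qmln nnmea cmv amg siex
Final line count: 8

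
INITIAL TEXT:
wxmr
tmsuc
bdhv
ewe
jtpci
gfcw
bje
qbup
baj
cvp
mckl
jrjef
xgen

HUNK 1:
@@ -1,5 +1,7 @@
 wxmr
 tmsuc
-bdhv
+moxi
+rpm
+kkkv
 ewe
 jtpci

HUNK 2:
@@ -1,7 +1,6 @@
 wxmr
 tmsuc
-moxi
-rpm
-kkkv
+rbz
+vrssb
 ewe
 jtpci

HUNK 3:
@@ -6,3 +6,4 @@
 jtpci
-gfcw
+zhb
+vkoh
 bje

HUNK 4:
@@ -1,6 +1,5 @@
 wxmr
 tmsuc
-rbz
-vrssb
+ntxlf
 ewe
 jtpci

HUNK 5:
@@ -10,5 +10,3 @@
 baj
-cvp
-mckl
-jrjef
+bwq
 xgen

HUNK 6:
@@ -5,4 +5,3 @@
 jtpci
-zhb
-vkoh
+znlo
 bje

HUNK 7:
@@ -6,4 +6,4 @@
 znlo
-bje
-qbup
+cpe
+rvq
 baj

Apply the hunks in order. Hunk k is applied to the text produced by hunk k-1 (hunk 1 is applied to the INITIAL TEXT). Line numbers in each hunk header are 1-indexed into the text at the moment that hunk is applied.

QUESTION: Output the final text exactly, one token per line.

Hunk 1: at line 1 remove [bdhv] add [moxi,rpm,kkkv] -> 15 lines: wxmr tmsuc moxi rpm kkkv ewe jtpci gfcw bje qbup baj cvp mckl jrjef xgen
Hunk 2: at line 1 remove [moxi,rpm,kkkv] add [rbz,vrssb] -> 14 lines: wxmr tmsuc rbz vrssb ewe jtpci gfcw bje qbup baj cvp mckl jrjef xgen
Hunk 3: at line 6 remove [gfcw] add [zhb,vkoh] -> 15 lines: wxmr tmsuc rbz vrssb ewe jtpci zhb vkoh bje qbup baj cvp mckl jrjef xgen
Hunk 4: at line 1 remove [rbz,vrssb] add [ntxlf] -> 14 lines: wxmr tmsuc ntxlf ewe jtpci zhb vkoh bje qbup baj cvp mckl jrjef xgen
Hunk 5: at line 10 remove [cvp,mckl,jrjef] add [bwq] -> 12 lines: wxmr tmsuc ntxlf ewe jtpci zhb vkoh bje qbup baj bwq xgen
Hunk 6: at line 5 remove [zhb,vkoh] add [znlo] -> 11 lines: wxmr tmsuc ntxlf ewe jtpci znlo bje qbup baj bwq xgen
Hunk 7: at line 6 remove [bje,qbup] add [cpe,rvq] -> 11 lines: wxmr tmsuc ntxlf ewe jtpci znlo cpe rvq baj bwq xgen

Answer: wxmr
tmsuc
ntxlf
ewe
jtpci
znlo
cpe
rvq
baj
bwq
xgen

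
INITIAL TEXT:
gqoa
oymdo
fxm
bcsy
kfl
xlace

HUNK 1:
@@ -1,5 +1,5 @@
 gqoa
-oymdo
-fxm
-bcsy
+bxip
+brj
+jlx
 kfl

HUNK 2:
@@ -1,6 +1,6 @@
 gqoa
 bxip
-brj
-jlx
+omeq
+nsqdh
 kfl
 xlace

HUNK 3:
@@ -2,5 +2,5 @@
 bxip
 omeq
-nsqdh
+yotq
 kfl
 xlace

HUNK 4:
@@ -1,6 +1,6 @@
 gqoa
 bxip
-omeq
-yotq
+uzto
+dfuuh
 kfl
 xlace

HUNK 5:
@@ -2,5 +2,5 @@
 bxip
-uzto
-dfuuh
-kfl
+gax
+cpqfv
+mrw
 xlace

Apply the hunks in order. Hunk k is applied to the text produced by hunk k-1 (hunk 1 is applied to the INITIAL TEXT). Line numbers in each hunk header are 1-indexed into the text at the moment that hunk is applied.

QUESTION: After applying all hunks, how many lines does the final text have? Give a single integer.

Hunk 1: at line 1 remove [oymdo,fxm,bcsy] add [bxip,brj,jlx] -> 6 lines: gqoa bxip brj jlx kfl xlace
Hunk 2: at line 1 remove [brj,jlx] add [omeq,nsqdh] -> 6 lines: gqoa bxip omeq nsqdh kfl xlace
Hunk 3: at line 2 remove [nsqdh] add [yotq] -> 6 lines: gqoa bxip omeq yotq kfl xlace
Hunk 4: at line 1 remove [omeq,yotq] add [uzto,dfuuh] -> 6 lines: gqoa bxip uzto dfuuh kfl xlace
Hunk 5: at line 2 remove [uzto,dfuuh,kfl] add [gax,cpqfv,mrw] -> 6 lines: gqoa bxip gax cpqfv mrw xlace
Final line count: 6

Answer: 6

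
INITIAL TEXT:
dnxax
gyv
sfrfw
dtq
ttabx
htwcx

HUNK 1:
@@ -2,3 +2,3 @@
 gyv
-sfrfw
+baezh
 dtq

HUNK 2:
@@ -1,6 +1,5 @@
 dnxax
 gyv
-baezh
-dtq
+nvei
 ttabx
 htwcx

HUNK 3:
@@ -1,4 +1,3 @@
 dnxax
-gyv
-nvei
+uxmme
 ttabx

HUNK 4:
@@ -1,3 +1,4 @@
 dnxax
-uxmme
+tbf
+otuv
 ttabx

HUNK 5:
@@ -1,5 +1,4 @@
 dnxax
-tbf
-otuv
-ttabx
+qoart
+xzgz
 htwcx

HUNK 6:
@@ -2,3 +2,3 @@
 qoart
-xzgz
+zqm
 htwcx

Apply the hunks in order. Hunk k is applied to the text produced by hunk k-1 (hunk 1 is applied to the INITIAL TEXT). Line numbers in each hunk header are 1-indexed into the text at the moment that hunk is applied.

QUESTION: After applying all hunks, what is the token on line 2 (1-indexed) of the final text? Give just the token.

Hunk 1: at line 2 remove [sfrfw] add [baezh] -> 6 lines: dnxax gyv baezh dtq ttabx htwcx
Hunk 2: at line 1 remove [baezh,dtq] add [nvei] -> 5 lines: dnxax gyv nvei ttabx htwcx
Hunk 3: at line 1 remove [gyv,nvei] add [uxmme] -> 4 lines: dnxax uxmme ttabx htwcx
Hunk 4: at line 1 remove [uxmme] add [tbf,otuv] -> 5 lines: dnxax tbf otuv ttabx htwcx
Hunk 5: at line 1 remove [tbf,otuv,ttabx] add [qoart,xzgz] -> 4 lines: dnxax qoart xzgz htwcx
Hunk 6: at line 2 remove [xzgz] add [zqm] -> 4 lines: dnxax qoart zqm htwcx
Final line 2: qoart

Answer: qoart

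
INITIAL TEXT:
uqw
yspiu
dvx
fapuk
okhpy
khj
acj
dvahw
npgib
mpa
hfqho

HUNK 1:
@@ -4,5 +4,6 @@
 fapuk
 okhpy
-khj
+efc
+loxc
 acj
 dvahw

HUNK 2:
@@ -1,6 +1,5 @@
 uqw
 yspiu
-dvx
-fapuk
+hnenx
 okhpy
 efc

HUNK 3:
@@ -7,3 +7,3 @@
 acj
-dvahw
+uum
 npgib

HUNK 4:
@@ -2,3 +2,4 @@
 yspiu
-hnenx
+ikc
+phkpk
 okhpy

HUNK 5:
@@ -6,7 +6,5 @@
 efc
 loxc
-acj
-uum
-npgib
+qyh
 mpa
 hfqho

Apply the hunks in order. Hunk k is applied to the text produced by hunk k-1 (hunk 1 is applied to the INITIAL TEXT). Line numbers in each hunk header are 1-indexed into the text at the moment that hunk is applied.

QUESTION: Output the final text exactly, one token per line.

Answer: uqw
yspiu
ikc
phkpk
okhpy
efc
loxc
qyh
mpa
hfqho

Derivation:
Hunk 1: at line 4 remove [khj] add [efc,loxc] -> 12 lines: uqw yspiu dvx fapuk okhpy efc loxc acj dvahw npgib mpa hfqho
Hunk 2: at line 1 remove [dvx,fapuk] add [hnenx] -> 11 lines: uqw yspiu hnenx okhpy efc loxc acj dvahw npgib mpa hfqho
Hunk 3: at line 7 remove [dvahw] add [uum] -> 11 lines: uqw yspiu hnenx okhpy efc loxc acj uum npgib mpa hfqho
Hunk 4: at line 2 remove [hnenx] add [ikc,phkpk] -> 12 lines: uqw yspiu ikc phkpk okhpy efc loxc acj uum npgib mpa hfqho
Hunk 5: at line 6 remove [acj,uum,npgib] add [qyh] -> 10 lines: uqw yspiu ikc phkpk okhpy efc loxc qyh mpa hfqho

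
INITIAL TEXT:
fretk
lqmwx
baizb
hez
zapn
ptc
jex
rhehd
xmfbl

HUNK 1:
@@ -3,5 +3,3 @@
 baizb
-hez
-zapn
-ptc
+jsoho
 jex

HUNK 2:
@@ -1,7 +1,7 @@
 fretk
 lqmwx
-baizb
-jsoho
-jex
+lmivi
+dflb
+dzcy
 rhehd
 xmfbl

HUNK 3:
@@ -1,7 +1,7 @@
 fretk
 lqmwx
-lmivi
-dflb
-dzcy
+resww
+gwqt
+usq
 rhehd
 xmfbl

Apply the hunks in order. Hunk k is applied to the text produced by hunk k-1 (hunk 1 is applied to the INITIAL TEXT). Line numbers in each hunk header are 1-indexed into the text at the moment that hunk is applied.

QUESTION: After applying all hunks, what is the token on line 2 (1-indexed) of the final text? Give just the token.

Answer: lqmwx

Derivation:
Hunk 1: at line 3 remove [hez,zapn,ptc] add [jsoho] -> 7 lines: fretk lqmwx baizb jsoho jex rhehd xmfbl
Hunk 2: at line 1 remove [baizb,jsoho,jex] add [lmivi,dflb,dzcy] -> 7 lines: fretk lqmwx lmivi dflb dzcy rhehd xmfbl
Hunk 3: at line 1 remove [lmivi,dflb,dzcy] add [resww,gwqt,usq] -> 7 lines: fretk lqmwx resww gwqt usq rhehd xmfbl
Final line 2: lqmwx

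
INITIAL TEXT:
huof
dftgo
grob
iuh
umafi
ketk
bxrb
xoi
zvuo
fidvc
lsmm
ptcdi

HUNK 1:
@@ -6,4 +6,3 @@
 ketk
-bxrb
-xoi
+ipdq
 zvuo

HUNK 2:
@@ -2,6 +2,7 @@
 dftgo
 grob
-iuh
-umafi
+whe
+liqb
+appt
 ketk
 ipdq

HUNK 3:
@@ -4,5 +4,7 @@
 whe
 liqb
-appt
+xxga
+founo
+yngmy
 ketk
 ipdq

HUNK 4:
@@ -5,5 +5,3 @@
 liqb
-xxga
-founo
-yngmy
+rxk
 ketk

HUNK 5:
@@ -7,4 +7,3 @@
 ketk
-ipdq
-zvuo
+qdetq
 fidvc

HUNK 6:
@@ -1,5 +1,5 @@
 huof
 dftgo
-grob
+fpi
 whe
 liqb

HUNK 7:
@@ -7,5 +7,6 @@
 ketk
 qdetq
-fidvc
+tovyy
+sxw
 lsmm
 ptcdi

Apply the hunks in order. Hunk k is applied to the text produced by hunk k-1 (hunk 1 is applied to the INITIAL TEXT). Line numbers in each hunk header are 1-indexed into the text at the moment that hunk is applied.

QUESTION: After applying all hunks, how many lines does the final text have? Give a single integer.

Answer: 12

Derivation:
Hunk 1: at line 6 remove [bxrb,xoi] add [ipdq] -> 11 lines: huof dftgo grob iuh umafi ketk ipdq zvuo fidvc lsmm ptcdi
Hunk 2: at line 2 remove [iuh,umafi] add [whe,liqb,appt] -> 12 lines: huof dftgo grob whe liqb appt ketk ipdq zvuo fidvc lsmm ptcdi
Hunk 3: at line 4 remove [appt] add [xxga,founo,yngmy] -> 14 lines: huof dftgo grob whe liqb xxga founo yngmy ketk ipdq zvuo fidvc lsmm ptcdi
Hunk 4: at line 5 remove [xxga,founo,yngmy] add [rxk] -> 12 lines: huof dftgo grob whe liqb rxk ketk ipdq zvuo fidvc lsmm ptcdi
Hunk 5: at line 7 remove [ipdq,zvuo] add [qdetq] -> 11 lines: huof dftgo grob whe liqb rxk ketk qdetq fidvc lsmm ptcdi
Hunk 6: at line 1 remove [grob] add [fpi] -> 11 lines: huof dftgo fpi whe liqb rxk ketk qdetq fidvc lsmm ptcdi
Hunk 7: at line 7 remove [fidvc] add [tovyy,sxw] -> 12 lines: huof dftgo fpi whe liqb rxk ketk qdetq tovyy sxw lsmm ptcdi
Final line count: 12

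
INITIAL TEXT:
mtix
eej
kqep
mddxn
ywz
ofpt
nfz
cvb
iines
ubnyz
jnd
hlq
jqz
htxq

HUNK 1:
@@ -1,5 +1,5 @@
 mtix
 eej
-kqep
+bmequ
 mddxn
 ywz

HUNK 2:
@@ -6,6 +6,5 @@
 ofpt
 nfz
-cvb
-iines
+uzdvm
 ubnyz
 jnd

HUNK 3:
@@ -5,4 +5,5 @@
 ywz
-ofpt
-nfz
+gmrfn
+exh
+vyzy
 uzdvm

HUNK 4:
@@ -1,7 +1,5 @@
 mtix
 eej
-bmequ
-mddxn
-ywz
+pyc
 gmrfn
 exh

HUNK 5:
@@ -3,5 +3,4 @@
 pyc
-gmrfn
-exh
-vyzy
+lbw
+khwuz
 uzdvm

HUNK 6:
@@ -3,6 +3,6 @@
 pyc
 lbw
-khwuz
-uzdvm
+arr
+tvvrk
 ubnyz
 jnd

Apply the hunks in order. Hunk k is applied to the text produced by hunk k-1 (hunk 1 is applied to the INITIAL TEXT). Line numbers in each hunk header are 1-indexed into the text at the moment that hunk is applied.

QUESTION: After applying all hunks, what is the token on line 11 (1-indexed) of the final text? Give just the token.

Hunk 1: at line 1 remove [kqep] add [bmequ] -> 14 lines: mtix eej bmequ mddxn ywz ofpt nfz cvb iines ubnyz jnd hlq jqz htxq
Hunk 2: at line 6 remove [cvb,iines] add [uzdvm] -> 13 lines: mtix eej bmequ mddxn ywz ofpt nfz uzdvm ubnyz jnd hlq jqz htxq
Hunk 3: at line 5 remove [ofpt,nfz] add [gmrfn,exh,vyzy] -> 14 lines: mtix eej bmequ mddxn ywz gmrfn exh vyzy uzdvm ubnyz jnd hlq jqz htxq
Hunk 4: at line 1 remove [bmequ,mddxn,ywz] add [pyc] -> 12 lines: mtix eej pyc gmrfn exh vyzy uzdvm ubnyz jnd hlq jqz htxq
Hunk 5: at line 3 remove [gmrfn,exh,vyzy] add [lbw,khwuz] -> 11 lines: mtix eej pyc lbw khwuz uzdvm ubnyz jnd hlq jqz htxq
Hunk 6: at line 3 remove [khwuz,uzdvm] add [arr,tvvrk] -> 11 lines: mtix eej pyc lbw arr tvvrk ubnyz jnd hlq jqz htxq
Final line 11: htxq

Answer: htxq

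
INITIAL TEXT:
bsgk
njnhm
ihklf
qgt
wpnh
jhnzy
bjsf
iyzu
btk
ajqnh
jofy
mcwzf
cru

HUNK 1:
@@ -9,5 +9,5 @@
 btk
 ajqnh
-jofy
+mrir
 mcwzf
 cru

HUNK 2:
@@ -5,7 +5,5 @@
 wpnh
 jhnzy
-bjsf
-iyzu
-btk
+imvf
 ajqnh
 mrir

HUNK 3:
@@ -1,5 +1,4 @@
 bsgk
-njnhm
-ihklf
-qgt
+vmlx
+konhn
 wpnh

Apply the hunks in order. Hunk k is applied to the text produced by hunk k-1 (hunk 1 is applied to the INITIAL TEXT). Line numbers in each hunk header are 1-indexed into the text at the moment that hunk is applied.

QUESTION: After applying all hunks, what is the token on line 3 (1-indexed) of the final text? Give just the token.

Hunk 1: at line 9 remove [jofy] add [mrir] -> 13 lines: bsgk njnhm ihklf qgt wpnh jhnzy bjsf iyzu btk ajqnh mrir mcwzf cru
Hunk 2: at line 5 remove [bjsf,iyzu,btk] add [imvf] -> 11 lines: bsgk njnhm ihklf qgt wpnh jhnzy imvf ajqnh mrir mcwzf cru
Hunk 3: at line 1 remove [njnhm,ihklf,qgt] add [vmlx,konhn] -> 10 lines: bsgk vmlx konhn wpnh jhnzy imvf ajqnh mrir mcwzf cru
Final line 3: konhn

Answer: konhn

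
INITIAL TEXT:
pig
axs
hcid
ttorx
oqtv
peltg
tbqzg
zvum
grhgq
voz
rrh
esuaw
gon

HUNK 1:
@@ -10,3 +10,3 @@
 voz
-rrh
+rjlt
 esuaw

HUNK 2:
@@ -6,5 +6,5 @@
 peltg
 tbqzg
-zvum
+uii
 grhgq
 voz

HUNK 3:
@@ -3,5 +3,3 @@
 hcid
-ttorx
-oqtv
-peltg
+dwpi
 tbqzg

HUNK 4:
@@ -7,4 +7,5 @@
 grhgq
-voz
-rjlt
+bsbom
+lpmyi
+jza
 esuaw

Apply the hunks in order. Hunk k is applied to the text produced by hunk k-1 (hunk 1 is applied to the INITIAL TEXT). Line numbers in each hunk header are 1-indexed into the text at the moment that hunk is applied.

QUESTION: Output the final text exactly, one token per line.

Hunk 1: at line 10 remove [rrh] add [rjlt] -> 13 lines: pig axs hcid ttorx oqtv peltg tbqzg zvum grhgq voz rjlt esuaw gon
Hunk 2: at line 6 remove [zvum] add [uii] -> 13 lines: pig axs hcid ttorx oqtv peltg tbqzg uii grhgq voz rjlt esuaw gon
Hunk 3: at line 3 remove [ttorx,oqtv,peltg] add [dwpi] -> 11 lines: pig axs hcid dwpi tbqzg uii grhgq voz rjlt esuaw gon
Hunk 4: at line 7 remove [voz,rjlt] add [bsbom,lpmyi,jza] -> 12 lines: pig axs hcid dwpi tbqzg uii grhgq bsbom lpmyi jza esuaw gon

Answer: pig
axs
hcid
dwpi
tbqzg
uii
grhgq
bsbom
lpmyi
jza
esuaw
gon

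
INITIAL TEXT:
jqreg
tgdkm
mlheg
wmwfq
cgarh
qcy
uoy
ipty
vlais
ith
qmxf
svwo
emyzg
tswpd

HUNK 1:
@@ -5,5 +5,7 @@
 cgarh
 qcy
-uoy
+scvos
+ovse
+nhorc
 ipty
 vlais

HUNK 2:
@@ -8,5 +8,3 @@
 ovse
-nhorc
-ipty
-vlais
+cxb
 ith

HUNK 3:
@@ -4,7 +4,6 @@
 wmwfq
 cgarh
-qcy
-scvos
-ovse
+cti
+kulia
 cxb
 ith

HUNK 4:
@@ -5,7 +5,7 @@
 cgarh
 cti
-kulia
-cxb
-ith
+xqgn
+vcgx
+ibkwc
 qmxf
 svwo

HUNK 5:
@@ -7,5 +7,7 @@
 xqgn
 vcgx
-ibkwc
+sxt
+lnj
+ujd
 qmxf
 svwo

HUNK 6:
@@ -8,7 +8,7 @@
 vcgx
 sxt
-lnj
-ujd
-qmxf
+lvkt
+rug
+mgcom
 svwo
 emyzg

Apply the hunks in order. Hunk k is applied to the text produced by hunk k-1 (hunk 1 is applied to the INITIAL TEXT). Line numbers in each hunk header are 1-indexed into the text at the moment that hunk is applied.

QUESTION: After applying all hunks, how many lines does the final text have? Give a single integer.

Hunk 1: at line 5 remove [uoy] add [scvos,ovse,nhorc] -> 16 lines: jqreg tgdkm mlheg wmwfq cgarh qcy scvos ovse nhorc ipty vlais ith qmxf svwo emyzg tswpd
Hunk 2: at line 8 remove [nhorc,ipty,vlais] add [cxb] -> 14 lines: jqreg tgdkm mlheg wmwfq cgarh qcy scvos ovse cxb ith qmxf svwo emyzg tswpd
Hunk 3: at line 4 remove [qcy,scvos,ovse] add [cti,kulia] -> 13 lines: jqreg tgdkm mlheg wmwfq cgarh cti kulia cxb ith qmxf svwo emyzg tswpd
Hunk 4: at line 5 remove [kulia,cxb,ith] add [xqgn,vcgx,ibkwc] -> 13 lines: jqreg tgdkm mlheg wmwfq cgarh cti xqgn vcgx ibkwc qmxf svwo emyzg tswpd
Hunk 5: at line 7 remove [ibkwc] add [sxt,lnj,ujd] -> 15 lines: jqreg tgdkm mlheg wmwfq cgarh cti xqgn vcgx sxt lnj ujd qmxf svwo emyzg tswpd
Hunk 6: at line 8 remove [lnj,ujd,qmxf] add [lvkt,rug,mgcom] -> 15 lines: jqreg tgdkm mlheg wmwfq cgarh cti xqgn vcgx sxt lvkt rug mgcom svwo emyzg tswpd
Final line count: 15

Answer: 15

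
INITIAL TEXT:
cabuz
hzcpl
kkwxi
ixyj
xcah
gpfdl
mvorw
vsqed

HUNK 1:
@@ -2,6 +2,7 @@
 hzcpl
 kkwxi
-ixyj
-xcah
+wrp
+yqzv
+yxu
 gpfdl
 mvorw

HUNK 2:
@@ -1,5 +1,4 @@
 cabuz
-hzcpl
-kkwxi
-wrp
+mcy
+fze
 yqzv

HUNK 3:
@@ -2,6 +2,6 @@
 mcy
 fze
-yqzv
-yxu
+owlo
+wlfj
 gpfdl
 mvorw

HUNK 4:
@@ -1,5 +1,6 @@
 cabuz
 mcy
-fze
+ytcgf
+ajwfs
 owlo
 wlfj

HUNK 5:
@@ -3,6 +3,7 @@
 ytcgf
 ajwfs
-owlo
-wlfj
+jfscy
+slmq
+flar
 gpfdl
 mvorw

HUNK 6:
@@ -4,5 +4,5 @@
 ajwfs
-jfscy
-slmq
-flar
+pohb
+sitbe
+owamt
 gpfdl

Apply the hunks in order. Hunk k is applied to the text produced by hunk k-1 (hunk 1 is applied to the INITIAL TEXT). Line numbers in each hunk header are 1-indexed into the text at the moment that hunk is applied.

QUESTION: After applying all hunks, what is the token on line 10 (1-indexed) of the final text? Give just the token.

Answer: vsqed

Derivation:
Hunk 1: at line 2 remove [ixyj,xcah] add [wrp,yqzv,yxu] -> 9 lines: cabuz hzcpl kkwxi wrp yqzv yxu gpfdl mvorw vsqed
Hunk 2: at line 1 remove [hzcpl,kkwxi,wrp] add [mcy,fze] -> 8 lines: cabuz mcy fze yqzv yxu gpfdl mvorw vsqed
Hunk 3: at line 2 remove [yqzv,yxu] add [owlo,wlfj] -> 8 lines: cabuz mcy fze owlo wlfj gpfdl mvorw vsqed
Hunk 4: at line 1 remove [fze] add [ytcgf,ajwfs] -> 9 lines: cabuz mcy ytcgf ajwfs owlo wlfj gpfdl mvorw vsqed
Hunk 5: at line 3 remove [owlo,wlfj] add [jfscy,slmq,flar] -> 10 lines: cabuz mcy ytcgf ajwfs jfscy slmq flar gpfdl mvorw vsqed
Hunk 6: at line 4 remove [jfscy,slmq,flar] add [pohb,sitbe,owamt] -> 10 lines: cabuz mcy ytcgf ajwfs pohb sitbe owamt gpfdl mvorw vsqed
Final line 10: vsqed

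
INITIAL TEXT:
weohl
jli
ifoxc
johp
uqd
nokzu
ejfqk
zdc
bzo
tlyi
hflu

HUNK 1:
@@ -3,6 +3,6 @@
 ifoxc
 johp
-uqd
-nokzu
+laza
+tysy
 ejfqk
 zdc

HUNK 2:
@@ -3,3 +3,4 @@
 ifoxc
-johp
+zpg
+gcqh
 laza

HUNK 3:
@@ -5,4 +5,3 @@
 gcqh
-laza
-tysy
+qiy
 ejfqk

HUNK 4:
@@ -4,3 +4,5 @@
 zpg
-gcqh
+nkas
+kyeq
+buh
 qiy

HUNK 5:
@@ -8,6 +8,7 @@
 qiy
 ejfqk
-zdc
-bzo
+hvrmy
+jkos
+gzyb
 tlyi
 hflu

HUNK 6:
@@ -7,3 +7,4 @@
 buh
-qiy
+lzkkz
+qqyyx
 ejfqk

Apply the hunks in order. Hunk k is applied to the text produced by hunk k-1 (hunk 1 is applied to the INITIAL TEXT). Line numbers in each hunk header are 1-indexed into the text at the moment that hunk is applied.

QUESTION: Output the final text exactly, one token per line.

Answer: weohl
jli
ifoxc
zpg
nkas
kyeq
buh
lzkkz
qqyyx
ejfqk
hvrmy
jkos
gzyb
tlyi
hflu

Derivation:
Hunk 1: at line 3 remove [uqd,nokzu] add [laza,tysy] -> 11 lines: weohl jli ifoxc johp laza tysy ejfqk zdc bzo tlyi hflu
Hunk 2: at line 3 remove [johp] add [zpg,gcqh] -> 12 lines: weohl jli ifoxc zpg gcqh laza tysy ejfqk zdc bzo tlyi hflu
Hunk 3: at line 5 remove [laza,tysy] add [qiy] -> 11 lines: weohl jli ifoxc zpg gcqh qiy ejfqk zdc bzo tlyi hflu
Hunk 4: at line 4 remove [gcqh] add [nkas,kyeq,buh] -> 13 lines: weohl jli ifoxc zpg nkas kyeq buh qiy ejfqk zdc bzo tlyi hflu
Hunk 5: at line 8 remove [zdc,bzo] add [hvrmy,jkos,gzyb] -> 14 lines: weohl jli ifoxc zpg nkas kyeq buh qiy ejfqk hvrmy jkos gzyb tlyi hflu
Hunk 6: at line 7 remove [qiy] add [lzkkz,qqyyx] -> 15 lines: weohl jli ifoxc zpg nkas kyeq buh lzkkz qqyyx ejfqk hvrmy jkos gzyb tlyi hflu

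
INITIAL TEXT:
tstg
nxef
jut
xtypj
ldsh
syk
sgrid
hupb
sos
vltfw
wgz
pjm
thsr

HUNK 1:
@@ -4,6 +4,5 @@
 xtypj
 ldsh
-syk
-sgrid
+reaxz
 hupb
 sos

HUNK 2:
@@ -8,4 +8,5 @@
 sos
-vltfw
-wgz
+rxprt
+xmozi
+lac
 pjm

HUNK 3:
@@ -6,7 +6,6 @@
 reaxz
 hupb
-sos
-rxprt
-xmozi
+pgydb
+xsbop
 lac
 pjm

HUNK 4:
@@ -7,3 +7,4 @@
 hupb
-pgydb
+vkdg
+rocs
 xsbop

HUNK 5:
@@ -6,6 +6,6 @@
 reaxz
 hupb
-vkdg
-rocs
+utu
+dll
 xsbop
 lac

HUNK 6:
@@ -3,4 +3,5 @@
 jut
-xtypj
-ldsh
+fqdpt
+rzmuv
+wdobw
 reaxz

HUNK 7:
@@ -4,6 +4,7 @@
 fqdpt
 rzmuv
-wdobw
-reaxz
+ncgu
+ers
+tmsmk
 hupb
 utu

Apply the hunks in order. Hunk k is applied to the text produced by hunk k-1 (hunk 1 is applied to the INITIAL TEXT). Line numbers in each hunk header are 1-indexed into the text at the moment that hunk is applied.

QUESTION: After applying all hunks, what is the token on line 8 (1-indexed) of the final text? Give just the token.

Hunk 1: at line 4 remove [syk,sgrid] add [reaxz] -> 12 lines: tstg nxef jut xtypj ldsh reaxz hupb sos vltfw wgz pjm thsr
Hunk 2: at line 8 remove [vltfw,wgz] add [rxprt,xmozi,lac] -> 13 lines: tstg nxef jut xtypj ldsh reaxz hupb sos rxprt xmozi lac pjm thsr
Hunk 3: at line 6 remove [sos,rxprt,xmozi] add [pgydb,xsbop] -> 12 lines: tstg nxef jut xtypj ldsh reaxz hupb pgydb xsbop lac pjm thsr
Hunk 4: at line 7 remove [pgydb] add [vkdg,rocs] -> 13 lines: tstg nxef jut xtypj ldsh reaxz hupb vkdg rocs xsbop lac pjm thsr
Hunk 5: at line 6 remove [vkdg,rocs] add [utu,dll] -> 13 lines: tstg nxef jut xtypj ldsh reaxz hupb utu dll xsbop lac pjm thsr
Hunk 6: at line 3 remove [xtypj,ldsh] add [fqdpt,rzmuv,wdobw] -> 14 lines: tstg nxef jut fqdpt rzmuv wdobw reaxz hupb utu dll xsbop lac pjm thsr
Hunk 7: at line 4 remove [wdobw,reaxz] add [ncgu,ers,tmsmk] -> 15 lines: tstg nxef jut fqdpt rzmuv ncgu ers tmsmk hupb utu dll xsbop lac pjm thsr
Final line 8: tmsmk

Answer: tmsmk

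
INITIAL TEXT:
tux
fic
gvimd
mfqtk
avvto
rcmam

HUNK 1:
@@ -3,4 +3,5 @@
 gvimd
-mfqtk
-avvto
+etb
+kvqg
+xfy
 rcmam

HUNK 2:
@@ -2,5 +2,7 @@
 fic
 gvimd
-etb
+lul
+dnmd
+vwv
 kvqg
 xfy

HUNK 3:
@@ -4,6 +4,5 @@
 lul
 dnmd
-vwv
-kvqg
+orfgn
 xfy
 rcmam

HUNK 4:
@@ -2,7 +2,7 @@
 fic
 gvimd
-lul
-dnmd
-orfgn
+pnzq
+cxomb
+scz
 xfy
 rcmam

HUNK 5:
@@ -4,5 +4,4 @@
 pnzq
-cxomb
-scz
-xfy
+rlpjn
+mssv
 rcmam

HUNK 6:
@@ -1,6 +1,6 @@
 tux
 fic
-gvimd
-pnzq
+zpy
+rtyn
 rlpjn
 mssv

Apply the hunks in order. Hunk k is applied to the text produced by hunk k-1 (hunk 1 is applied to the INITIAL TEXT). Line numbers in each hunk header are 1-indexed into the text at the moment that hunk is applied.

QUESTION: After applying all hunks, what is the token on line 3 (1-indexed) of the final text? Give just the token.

Answer: zpy

Derivation:
Hunk 1: at line 3 remove [mfqtk,avvto] add [etb,kvqg,xfy] -> 7 lines: tux fic gvimd etb kvqg xfy rcmam
Hunk 2: at line 2 remove [etb] add [lul,dnmd,vwv] -> 9 lines: tux fic gvimd lul dnmd vwv kvqg xfy rcmam
Hunk 3: at line 4 remove [vwv,kvqg] add [orfgn] -> 8 lines: tux fic gvimd lul dnmd orfgn xfy rcmam
Hunk 4: at line 2 remove [lul,dnmd,orfgn] add [pnzq,cxomb,scz] -> 8 lines: tux fic gvimd pnzq cxomb scz xfy rcmam
Hunk 5: at line 4 remove [cxomb,scz,xfy] add [rlpjn,mssv] -> 7 lines: tux fic gvimd pnzq rlpjn mssv rcmam
Hunk 6: at line 1 remove [gvimd,pnzq] add [zpy,rtyn] -> 7 lines: tux fic zpy rtyn rlpjn mssv rcmam
Final line 3: zpy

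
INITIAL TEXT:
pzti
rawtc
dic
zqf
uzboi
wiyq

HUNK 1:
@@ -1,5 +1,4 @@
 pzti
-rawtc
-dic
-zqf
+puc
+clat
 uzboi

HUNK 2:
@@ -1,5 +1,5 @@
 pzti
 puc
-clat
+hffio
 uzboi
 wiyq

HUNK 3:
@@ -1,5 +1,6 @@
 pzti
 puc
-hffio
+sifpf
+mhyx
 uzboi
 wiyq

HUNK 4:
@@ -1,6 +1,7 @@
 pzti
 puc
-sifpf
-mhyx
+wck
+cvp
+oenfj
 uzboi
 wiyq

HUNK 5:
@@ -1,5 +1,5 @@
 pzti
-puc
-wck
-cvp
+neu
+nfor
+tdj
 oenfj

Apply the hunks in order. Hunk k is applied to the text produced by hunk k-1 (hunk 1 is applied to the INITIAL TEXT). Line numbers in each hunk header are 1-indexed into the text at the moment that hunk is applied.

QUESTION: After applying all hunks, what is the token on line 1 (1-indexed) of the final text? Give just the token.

Hunk 1: at line 1 remove [rawtc,dic,zqf] add [puc,clat] -> 5 lines: pzti puc clat uzboi wiyq
Hunk 2: at line 1 remove [clat] add [hffio] -> 5 lines: pzti puc hffio uzboi wiyq
Hunk 3: at line 1 remove [hffio] add [sifpf,mhyx] -> 6 lines: pzti puc sifpf mhyx uzboi wiyq
Hunk 4: at line 1 remove [sifpf,mhyx] add [wck,cvp,oenfj] -> 7 lines: pzti puc wck cvp oenfj uzboi wiyq
Hunk 5: at line 1 remove [puc,wck,cvp] add [neu,nfor,tdj] -> 7 lines: pzti neu nfor tdj oenfj uzboi wiyq
Final line 1: pzti

Answer: pzti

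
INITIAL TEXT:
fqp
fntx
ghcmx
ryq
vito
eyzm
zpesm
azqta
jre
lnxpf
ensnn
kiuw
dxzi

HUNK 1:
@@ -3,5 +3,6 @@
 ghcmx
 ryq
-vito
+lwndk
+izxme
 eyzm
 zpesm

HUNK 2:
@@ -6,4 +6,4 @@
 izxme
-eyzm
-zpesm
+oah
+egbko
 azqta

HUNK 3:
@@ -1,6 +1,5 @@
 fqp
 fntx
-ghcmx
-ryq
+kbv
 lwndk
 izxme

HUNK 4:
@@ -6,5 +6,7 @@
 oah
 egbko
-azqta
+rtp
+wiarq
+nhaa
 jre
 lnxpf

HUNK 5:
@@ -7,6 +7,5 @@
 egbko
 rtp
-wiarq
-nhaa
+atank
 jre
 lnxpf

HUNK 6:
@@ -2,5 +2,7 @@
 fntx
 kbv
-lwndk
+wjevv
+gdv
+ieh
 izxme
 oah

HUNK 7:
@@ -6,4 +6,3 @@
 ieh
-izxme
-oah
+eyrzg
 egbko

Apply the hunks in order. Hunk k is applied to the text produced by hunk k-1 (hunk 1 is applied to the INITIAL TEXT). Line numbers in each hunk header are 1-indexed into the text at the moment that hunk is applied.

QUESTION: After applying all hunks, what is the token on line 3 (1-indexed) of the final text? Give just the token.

Answer: kbv

Derivation:
Hunk 1: at line 3 remove [vito] add [lwndk,izxme] -> 14 lines: fqp fntx ghcmx ryq lwndk izxme eyzm zpesm azqta jre lnxpf ensnn kiuw dxzi
Hunk 2: at line 6 remove [eyzm,zpesm] add [oah,egbko] -> 14 lines: fqp fntx ghcmx ryq lwndk izxme oah egbko azqta jre lnxpf ensnn kiuw dxzi
Hunk 3: at line 1 remove [ghcmx,ryq] add [kbv] -> 13 lines: fqp fntx kbv lwndk izxme oah egbko azqta jre lnxpf ensnn kiuw dxzi
Hunk 4: at line 6 remove [azqta] add [rtp,wiarq,nhaa] -> 15 lines: fqp fntx kbv lwndk izxme oah egbko rtp wiarq nhaa jre lnxpf ensnn kiuw dxzi
Hunk 5: at line 7 remove [wiarq,nhaa] add [atank] -> 14 lines: fqp fntx kbv lwndk izxme oah egbko rtp atank jre lnxpf ensnn kiuw dxzi
Hunk 6: at line 2 remove [lwndk] add [wjevv,gdv,ieh] -> 16 lines: fqp fntx kbv wjevv gdv ieh izxme oah egbko rtp atank jre lnxpf ensnn kiuw dxzi
Hunk 7: at line 6 remove [izxme,oah] add [eyrzg] -> 15 lines: fqp fntx kbv wjevv gdv ieh eyrzg egbko rtp atank jre lnxpf ensnn kiuw dxzi
Final line 3: kbv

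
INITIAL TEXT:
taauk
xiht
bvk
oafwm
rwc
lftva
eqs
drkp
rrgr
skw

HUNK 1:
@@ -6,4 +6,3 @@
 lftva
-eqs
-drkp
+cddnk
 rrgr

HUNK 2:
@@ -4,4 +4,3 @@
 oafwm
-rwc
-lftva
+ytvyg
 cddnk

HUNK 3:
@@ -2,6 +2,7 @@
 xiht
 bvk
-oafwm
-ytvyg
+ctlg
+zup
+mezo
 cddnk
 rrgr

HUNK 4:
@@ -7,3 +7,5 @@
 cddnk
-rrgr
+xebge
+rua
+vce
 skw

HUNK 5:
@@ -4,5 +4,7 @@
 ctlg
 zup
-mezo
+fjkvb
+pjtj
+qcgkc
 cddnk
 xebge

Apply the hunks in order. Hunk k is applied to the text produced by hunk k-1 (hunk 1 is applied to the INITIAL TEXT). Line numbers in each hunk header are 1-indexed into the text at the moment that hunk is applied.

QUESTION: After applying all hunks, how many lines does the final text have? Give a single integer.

Answer: 13

Derivation:
Hunk 1: at line 6 remove [eqs,drkp] add [cddnk] -> 9 lines: taauk xiht bvk oafwm rwc lftva cddnk rrgr skw
Hunk 2: at line 4 remove [rwc,lftva] add [ytvyg] -> 8 lines: taauk xiht bvk oafwm ytvyg cddnk rrgr skw
Hunk 3: at line 2 remove [oafwm,ytvyg] add [ctlg,zup,mezo] -> 9 lines: taauk xiht bvk ctlg zup mezo cddnk rrgr skw
Hunk 4: at line 7 remove [rrgr] add [xebge,rua,vce] -> 11 lines: taauk xiht bvk ctlg zup mezo cddnk xebge rua vce skw
Hunk 5: at line 4 remove [mezo] add [fjkvb,pjtj,qcgkc] -> 13 lines: taauk xiht bvk ctlg zup fjkvb pjtj qcgkc cddnk xebge rua vce skw
Final line count: 13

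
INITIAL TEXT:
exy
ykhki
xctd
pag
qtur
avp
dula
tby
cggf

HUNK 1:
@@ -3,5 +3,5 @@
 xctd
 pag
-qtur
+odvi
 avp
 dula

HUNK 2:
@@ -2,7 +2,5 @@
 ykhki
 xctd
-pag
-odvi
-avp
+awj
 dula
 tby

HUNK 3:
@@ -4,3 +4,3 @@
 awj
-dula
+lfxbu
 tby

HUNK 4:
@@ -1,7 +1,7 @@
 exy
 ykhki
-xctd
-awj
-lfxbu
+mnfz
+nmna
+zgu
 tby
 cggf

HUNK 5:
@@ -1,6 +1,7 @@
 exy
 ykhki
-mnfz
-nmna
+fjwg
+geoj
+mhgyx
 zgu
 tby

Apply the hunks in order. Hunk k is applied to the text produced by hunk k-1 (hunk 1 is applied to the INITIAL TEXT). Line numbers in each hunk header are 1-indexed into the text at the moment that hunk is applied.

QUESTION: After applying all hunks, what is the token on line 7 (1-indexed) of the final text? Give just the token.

Hunk 1: at line 3 remove [qtur] add [odvi] -> 9 lines: exy ykhki xctd pag odvi avp dula tby cggf
Hunk 2: at line 2 remove [pag,odvi,avp] add [awj] -> 7 lines: exy ykhki xctd awj dula tby cggf
Hunk 3: at line 4 remove [dula] add [lfxbu] -> 7 lines: exy ykhki xctd awj lfxbu tby cggf
Hunk 4: at line 1 remove [xctd,awj,lfxbu] add [mnfz,nmna,zgu] -> 7 lines: exy ykhki mnfz nmna zgu tby cggf
Hunk 5: at line 1 remove [mnfz,nmna] add [fjwg,geoj,mhgyx] -> 8 lines: exy ykhki fjwg geoj mhgyx zgu tby cggf
Final line 7: tby

Answer: tby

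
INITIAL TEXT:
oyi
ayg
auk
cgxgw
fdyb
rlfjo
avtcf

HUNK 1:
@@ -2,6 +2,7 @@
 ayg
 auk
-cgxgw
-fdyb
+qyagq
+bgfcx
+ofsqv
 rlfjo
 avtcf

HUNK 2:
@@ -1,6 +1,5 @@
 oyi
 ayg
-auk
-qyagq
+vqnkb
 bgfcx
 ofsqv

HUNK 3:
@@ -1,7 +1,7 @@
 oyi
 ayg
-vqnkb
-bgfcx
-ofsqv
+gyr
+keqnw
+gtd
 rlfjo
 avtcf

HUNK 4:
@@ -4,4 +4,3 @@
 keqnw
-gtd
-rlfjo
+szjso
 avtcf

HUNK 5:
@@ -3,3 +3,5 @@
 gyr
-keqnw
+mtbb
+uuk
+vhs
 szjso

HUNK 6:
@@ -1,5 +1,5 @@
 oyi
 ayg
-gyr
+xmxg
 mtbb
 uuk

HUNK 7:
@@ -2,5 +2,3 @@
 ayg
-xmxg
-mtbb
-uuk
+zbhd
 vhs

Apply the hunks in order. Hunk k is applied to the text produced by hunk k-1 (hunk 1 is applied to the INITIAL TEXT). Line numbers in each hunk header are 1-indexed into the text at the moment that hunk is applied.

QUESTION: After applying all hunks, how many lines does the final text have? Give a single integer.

Hunk 1: at line 2 remove [cgxgw,fdyb] add [qyagq,bgfcx,ofsqv] -> 8 lines: oyi ayg auk qyagq bgfcx ofsqv rlfjo avtcf
Hunk 2: at line 1 remove [auk,qyagq] add [vqnkb] -> 7 lines: oyi ayg vqnkb bgfcx ofsqv rlfjo avtcf
Hunk 3: at line 1 remove [vqnkb,bgfcx,ofsqv] add [gyr,keqnw,gtd] -> 7 lines: oyi ayg gyr keqnw gtd rlfjo avtcf
Hunk 4: at line 4 remove [gtd,rlfjo] add [szjso] -> 6 lines: oyi ayg gyr keqnw szjso avtcf
Hunk 5: at line 3 remove [keqnw] add [mtbb,uuk,vhs] -> 8 lines: oyi ayg gyr mtbb uuk vhs szjso avtcf
Hunk 6: at line 1 remove [gyr] add [xmxg] -> 8 lines: oyi ayg xmxg mtbb uuk vhs szjso avtcf
Hunk 7: at line 2 remove [xmxg,mtbb,uuk] add [zbhd] -> 6 lines: oyi ayg zbhd vhs szjso avtcf
Final line count: 6

Answer: 6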